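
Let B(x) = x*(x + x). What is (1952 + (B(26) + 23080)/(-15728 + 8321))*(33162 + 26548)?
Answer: 287285350240/2469 ≈ 1.1636e+8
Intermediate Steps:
B(x) = 2*x**2 (B(x) = x*(2*x) = 2*x**2)
(1952 + (B(26) + 23080)/(-15728 + 8321))*(33162 + 26548) = (1952 + (2*26**2 + 23080)/(-15728 + 8321))*(33162 + 26548) = (1952 + (2*676 + 23080)/(-7407))*59710 = (1952 + (1352 + 23080)*(-1/7407))*59710 = (1952 + 24432*(-1/7407))*59710 = (1952 - 8144/2469)*59710 = (4811344/2469)*59710 = 287285350240/2469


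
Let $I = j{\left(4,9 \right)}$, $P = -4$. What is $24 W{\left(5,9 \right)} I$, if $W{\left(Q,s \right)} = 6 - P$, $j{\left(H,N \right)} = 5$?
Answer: $1200$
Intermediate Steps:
$W{\left(Q,s \right)} = 10$ ($W{\left(Q,s \right)} = 6 - -4 = 6 + 4 = 10$)
$I = 5$
$24 W{\left(5,9 \right)} I = 24 \cdot 10 \cdot 5 = 240 \cdot 5 = 1200$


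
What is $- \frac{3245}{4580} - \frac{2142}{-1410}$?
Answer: $\frac{174497}{215260} \approx 0.81063$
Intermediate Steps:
$- \frac{3245}{4580} - \frac{2142}{-1410} = \left(-3245\right) \frac{1}{4580} - - \frac{357}{235} = - \frac{649}{916} + \frac{357}{235} = \frac{174497}{215260}$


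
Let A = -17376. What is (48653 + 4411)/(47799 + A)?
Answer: 17688/10141 ≈ 1.7442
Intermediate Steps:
(48653 + 4411)/(47799 + A) = (48653 + 4411)/(47799 - 17376) = 53064/30423 = 53064*(1/30423) = 17688/10141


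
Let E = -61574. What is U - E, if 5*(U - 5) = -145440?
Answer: 32491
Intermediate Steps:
U = -29083 (U = 5 + (⅕)*(-145440) = 5 - 29088 = -29083)
U - E = -29083 - 1*(-61574) = -29083 + 61574 = 32491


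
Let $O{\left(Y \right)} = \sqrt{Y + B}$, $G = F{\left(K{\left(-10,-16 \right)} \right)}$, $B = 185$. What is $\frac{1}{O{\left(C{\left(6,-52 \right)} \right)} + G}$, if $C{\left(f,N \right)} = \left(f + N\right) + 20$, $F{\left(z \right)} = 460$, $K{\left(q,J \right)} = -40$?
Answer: $\frac{460}{211441} - \frac{\sqrt{159}}{211441} \approx 0.0021159$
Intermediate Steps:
$G = 460$
$C{\left(f,N \right)} = 20 + N + f$ ($C{\left(f,N \right)} = \left(N + f\right) + 20 = 20 + N + f$)
$O{\left(Y \right)} = \sqrt{185 + Y}$ ($O{\left(Y \right)} = \sqrt{Y + 185} = \sqrt{185 + Y}$)
$\frac{1}{O{\left(C{\left(6,-52 \right)} \right)} + G} = \frac{1}{\sqrt{185 + \left(20 - 52 + 6\right)} + 460} = \frac{1}{\sqrt{185 - 26} + 460} = \frac{1}{\sqrt{159} + 460} = \frac{1}{460 + \sqrt{159}}$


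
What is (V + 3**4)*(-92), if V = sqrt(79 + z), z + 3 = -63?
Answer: -7452 - 92*sqrt(13) ≈ -7783.7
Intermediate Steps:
z = -66 (z = -3 - 63 = -66)
V = sqrt(13) (V = sqrt(79 - 66) = sqrt(13) ≈ 3.6056)
(V + 3**4)*(-92) = (sqrt(13) + 3**4)*(-92) = (sqrt(13) + 81)*(-92) = (81 + sqrt(13))*(-92) = -7452 - 92*sqrt(13)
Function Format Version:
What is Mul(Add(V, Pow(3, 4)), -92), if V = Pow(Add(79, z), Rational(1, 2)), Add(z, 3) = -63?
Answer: Add(-7452, Mul(-92, Pow(13, Rational(1, 2)))) ≈ -7783.7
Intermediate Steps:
z = -66 (z = Add(-3, -63) = -66)
V = Pow(13, Rational(1, 2)) (V = Pow(Add(79, -66), Rational(1, 2)) = Pow(13, Rational(1, 2)) ≈ 3.6056)
Mul(Add(V, Pow(3, 4)), -92) = Mul(Add(Pow(13, Rational(1, 2)), Pow(3, 4)), -92) = Mul(Add(Pow(13, Rational(1, 2)), 81), -92) = Mul(Add(81, Pow(13, Rational(1, 2))), -92) = Add(-7452, Mul(-92, Pow(13, Rational(1, 2))))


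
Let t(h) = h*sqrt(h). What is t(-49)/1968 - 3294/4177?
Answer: -3294/4177 - 343*I/1968 ≈ -0.7886 - 0.17429*I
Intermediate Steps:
t(h) = h**(3/2)
t(-49)/1968 - 3294/4177 = (-49)**(3/2)/1968 - 3294/4177 = -343*I*(1/1968) - 3294*1/4177 = -343*I/1968 - 3294/4177 = -3294/4177 - 343*I/1968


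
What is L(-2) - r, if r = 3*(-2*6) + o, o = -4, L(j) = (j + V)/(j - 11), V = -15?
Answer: 537/13 ≈ 41.308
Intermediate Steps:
L(j) = (-15 + j)/(-11 + j) (L(j) = (j - 15)/(j - 11) = (-15 + j)/(-11 + j))
r = -40 (r = 3*(-2*6) - 4 = 3*(-12) - 4 = -36 - 4 = -40)
L(-2) - r = (-15 - 2)/(-11 - 2) - 1*(-40) = -17/(-13) + 40 = -1/13*(-17) + 40 = 17/13 + 40 = 537/13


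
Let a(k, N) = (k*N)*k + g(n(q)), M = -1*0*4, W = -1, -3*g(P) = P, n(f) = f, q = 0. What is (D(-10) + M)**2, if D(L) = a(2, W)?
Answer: 16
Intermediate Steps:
g(P) = -P/3
M = 0 (M = 0*4 = 0)
a(k, N) = N*k**2 (a(k, N) = (k*N)*k - 1/3*0 = (N*k)*k + 0 = N*k**2 + 0 = N*k**2)
D(L) = -4 (D(L) = -1*2**2 = -1*4 = -4)
(D(-10) + M)**2 = (-4 + 0)**2 = (-4)**2 = 16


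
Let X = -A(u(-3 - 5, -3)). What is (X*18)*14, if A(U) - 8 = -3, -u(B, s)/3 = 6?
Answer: -1260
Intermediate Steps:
u(B, s) = -18 (u(B, s) = -3*6 = -18)
A(U) = 5 (A(U) = 8 - 3 = 5)
X = -5 (X = -1*5 = -5)
(X*18)*14 = -5*18*14 = -90*14 = -1260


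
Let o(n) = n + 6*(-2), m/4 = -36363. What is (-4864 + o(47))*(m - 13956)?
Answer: 769781232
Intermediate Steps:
m = -145452 (m = 4*(-36363) = -145452)
o(n) = -12 + n (o(n) = n - 12 = -12 + n)
(-4864 + o(47))*(m - 13956) = (-4864 + (-12 + 47))*(-145452 - 13956) = (-4864 + 35)*(-159408) = -4829*(-159408) = 769781232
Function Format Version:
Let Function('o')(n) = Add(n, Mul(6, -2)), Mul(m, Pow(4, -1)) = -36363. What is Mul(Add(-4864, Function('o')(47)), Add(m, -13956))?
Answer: 769781232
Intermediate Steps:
m = -145452 (m = Mul(4, -36363) = -145452)
Function('o')(n) = Add(-12, n) (Function('o')(n) = Add(n, -12) = Add(-12, n))
Mul(Add(-4864, Function('o')(47)), Add(m, -13956)) = Mul(Add(-4864, Add(-12, 47)), Add(-145452, -13956)) = Mul(Add(-4864, 35), -159408) = Mul(-4829, -159408) = 769781232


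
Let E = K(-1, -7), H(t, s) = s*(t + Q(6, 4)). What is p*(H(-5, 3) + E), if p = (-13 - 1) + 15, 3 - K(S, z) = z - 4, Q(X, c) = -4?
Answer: -13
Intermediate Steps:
K(S, z) = 7 - z (K(S, z) = 3 - (z - 4) = 3 - (-4 + z) = 3 + (4 - z) = 7 - z)
H(t, s) = s*(-4 + t) (H(t, s) = s*(t - 4) = s*(-4 + t))
E = 14 (E = 7 - 1*(-7) = 7 + 7 = 14)
p = 1 (p = -14 + 15 = 1)
p*(H(-5, 3) + E) = 1*(3*(-4 - 5) + 14) = 1*(3*(-9) + 14) = 1*(-27 + 14) = 1*(-13) = -13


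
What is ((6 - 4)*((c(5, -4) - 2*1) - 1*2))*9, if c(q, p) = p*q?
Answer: -432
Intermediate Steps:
((6 - 4)*((c(5, -4) - 2*1) - 1*2))*9 = ((6 - 4)*((-4*5 - 2*1) - 1*2))*9 = (2*((-20 - 2) - 2))*9 = (2*(-22 - 2))*9 = (2*(-24))*9 = -48*9 = -432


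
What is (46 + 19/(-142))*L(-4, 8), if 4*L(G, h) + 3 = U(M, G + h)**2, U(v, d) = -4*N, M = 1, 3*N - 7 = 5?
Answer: 1647789/568 ≈ 2901.0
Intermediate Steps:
N = 4 (N = 7/3 + (1/3)*5 = 7/3 + 5/3 = 4)
U(v, d) = -16 (U(v, d) = -4*4 = -16)
L(G, h) = 253/4 (L(G, h) = -3/4 + (1/4)*(-16)**2 = -3/4 + (1/4)*256 = -3/4 + 64 = 253/4)
(46 + 19/(-142))*L(-4, 8) = (46 + 19/(-142))*(253/4) = (46 + 19*(-1/142))*(253/4) = (46 - 19/142)*(253/4) = (6513/142)*(253/4) = 1647789/568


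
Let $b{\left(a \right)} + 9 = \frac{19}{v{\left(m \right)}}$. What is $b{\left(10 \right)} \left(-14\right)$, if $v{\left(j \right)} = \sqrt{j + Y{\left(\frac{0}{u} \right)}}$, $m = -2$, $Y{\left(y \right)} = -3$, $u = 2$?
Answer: $126 + \frac{266 i \sqrt{5}}{5} \approx 126.0 + 118.96 i$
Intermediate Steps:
$v{\left(j \right)} = \sqrt{-3 + j}$ ($v{\left(j \right)} = \sqrt{j - 3} = \sqrt{-3 + j}$)
$b{\left(a \right)} = -9 - \frac{19 i \sqrt{5}}{5}$ ($b{\left(a \right)} = -9 + \frac{19}{\sqrt{-3 - 2}} = -9 + \frac{19}{\sqrt{-5}} = -9 + \frac{19}{i \sqrt{5}} = -9 + 19 \left(- \frac{i \sqrt{5}}{5}\right) = -9 - \frac{19 i \sqrt{5}}{5}$)
$b{\left(10 \right)} \left(-14\right) = \left(-9 - \frac{19 i \sqrt{5}}{5}\right) \left(-14\right) = 126 + \frac{266 i \sqrt{5}}{5}$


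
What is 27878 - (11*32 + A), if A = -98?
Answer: 27624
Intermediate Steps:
27878 - (11*32 + A) = 27878 - (11*32 - 98) = 27878 - (352 - 98) = 27878 - 1*254 = 27878 - 254 = 27624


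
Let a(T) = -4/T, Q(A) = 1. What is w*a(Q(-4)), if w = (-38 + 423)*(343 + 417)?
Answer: -1170400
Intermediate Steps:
w = 292600 (w = 385*760 = 292600)
w*a(Q(-4)) = 292600*(-4/1) = 292600*(-4*1) = 292600*(-4) = -1170400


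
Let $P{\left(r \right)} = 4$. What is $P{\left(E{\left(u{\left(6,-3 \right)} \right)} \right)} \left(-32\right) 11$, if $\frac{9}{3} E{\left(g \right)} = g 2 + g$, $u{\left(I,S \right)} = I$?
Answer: $-1408$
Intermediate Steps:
$E{\left(g \right)} = g$ ($E{\left(g \right)} = \frac{g 2 + g}{3} = \frac{2 g + g}{3} = \frac{3 g}{3} = g$)
$P{\left(E{\left(u{\left(6,-3 \right)} \right)} \right)} \left(-32\right) 11 = 4 \left(-32\right) 11 = \left(-128\right) 11 = -1408$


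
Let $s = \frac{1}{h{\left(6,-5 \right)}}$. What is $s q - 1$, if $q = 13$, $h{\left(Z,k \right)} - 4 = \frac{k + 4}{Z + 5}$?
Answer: $\frac{100}{43} \approx 2.3256$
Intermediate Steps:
$h{\left(Z,k \right)} = 4 + \frac{4 + k}{5 + Z}$ ($h{\left(Z,k \right)} = 4 + \frac{k + 4}{Z + 5} = 4 + \frac{4 + k}{5 + Z}$)
$s = \frac{11}{43}$ ($s = \frac{1}{\frac{1}{5 + 6} \left(24 - 5 + 4 \cdot 6\right)} = \frac{1}{\frac{1}{11} \left(24 - 5 + 24\right)} = \frac{1}{\frac{1}{11} \cdot 43} = \frac{1}{\frac{43}{11}} = \frac{11}{43} \approx 0.25581$)
$s q - 1 = \frac{11}{43} \cdot 13 - 1 = \frac{143}{43} - 1 = \frac{100}{43}$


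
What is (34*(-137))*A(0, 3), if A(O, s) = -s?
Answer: 13974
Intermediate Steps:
(34*(-137))*A(0, 3) = (34*(-137))*(-1*3) = -4658*(-3) = 13974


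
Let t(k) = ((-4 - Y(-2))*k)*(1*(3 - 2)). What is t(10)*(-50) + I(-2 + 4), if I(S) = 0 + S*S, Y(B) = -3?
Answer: 504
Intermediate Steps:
I(S) = S**2 (I(S) = 0 + S**2 = S**2)
t(k) = -k (t(k) = ((-4 - 1*(-3))*k)*(1*(3 - 2)) = ((-4 + 3)*k)*(1*1) = -k*1 = -k)
t(10)*(-50) + I(-2 + 4) = -1*10*(-50) + (-2 + 4)**2 = -10*(-50) + 2**2 = 500 + 4 = 504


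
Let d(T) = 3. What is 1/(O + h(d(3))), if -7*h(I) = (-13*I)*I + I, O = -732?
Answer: -7/5010 ≈ -0.0013972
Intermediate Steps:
h(I) = -I/7 + 13*I²/7 (h(I) = -((-13*I)*I + I)/7 = -(-13*I² + I)/7 = -(I - 13*I²)/7 = -I/7 + 13*I²/7)
1/(O + h(d(3))) = 1/(-732 + (⅐)*3*(-1 + 13*3)) = 1/(-732 + (⅐)*3*(-1 + 39)) = 1/(-732 + (⅐)*3*38) = 1/(-732 + 114/7) = 1/(-5010/7) = -7/5010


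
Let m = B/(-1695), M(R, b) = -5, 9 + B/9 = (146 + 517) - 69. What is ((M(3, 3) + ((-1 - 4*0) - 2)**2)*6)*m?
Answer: -8424/113 ≈ -74.549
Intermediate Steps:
B = 5265 (B = -81 + 9*((146 + 517) - 69) = -81 + 9*(663 - 69) = -81 + 9*594 = -81 + 5346 = 5265)
m = -351/113 (m = 5265/(-1695) = 5265*(-1/1695) = -351/113 ≈ -3.1062)
((M(3, 3) + ((-1 - 4*0) - 2)**2)*6)*m = ((-5 + ((-1 - 4*0) - 2)**2)*6)*(-351/113) = ((-5 + ((-1 - 1*0) - 2)**2)*6)*(-351/113) = ((-5 + ((-1 + 0) - 2)**2)*6)*(-351/113) = ((-5 + (-1 - 2)**2)*6)*(-351/113) = ((-5 + (-3)**2)*6)*(-351/113) = ((-5 + 9)*6)*(-351/113) = (4*6)*(-351/113) = 24*(-351/113) = -8424/113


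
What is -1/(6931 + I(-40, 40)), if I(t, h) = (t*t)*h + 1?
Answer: -1/70932 ≈ -1.4098e-5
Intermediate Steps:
I(t, h) = 1 + h*t² (I(t, h) = t²*h + 1 = h*t² + 1 = 1 + h*t²)
-1/(6931 + I(-40, 40)) = -1/(6931 + (1 + 40*(-40)²)) = -1/(6931 + (1 + 40*1600)) = -1/(6931 + (1 + 64000)) = -1/(6931 + 64001) = -1/70932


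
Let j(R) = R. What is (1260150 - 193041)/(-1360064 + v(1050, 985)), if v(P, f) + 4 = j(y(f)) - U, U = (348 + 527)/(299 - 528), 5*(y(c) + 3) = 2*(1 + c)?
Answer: -1221839805/1556825332 ≈ -0.78483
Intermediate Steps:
y(c) = -13/5 + 2*c/5 (y(c) = -3 + (2*(1 + c))/5 = -3 + (2 + 2*c)/5 = -3 + (⅖ + 2*c/5) = -13/5 + 2*c/5)
U = -875/229 (U = 875/(-229) = 875*(-1/229) = -875/229 ≈ -3.8210)
v(P, f) = -3182/1145 + 2*f/5 (v(P, f) = -4 + ((-13/5 + 2*f/5) - 1*(-875/229)) = -4 + ((-13/5 + 2*f/5) + 875/229) = -4 + (1398/1145 + 2*f/5) = -3182/1145 + 2*f/5)
(1260150 - 193041)/(-1360064 + v(1050, 985)) = (1260150 - 193041)/(-1360064 + (-3182/1145 + (⅖)*985)) = 1067109/(-1360064 + (-3182/1145 + 394)) = 1067109/(-1360064 + 447948/1145) = 1067109/(-1556825332/1145) = 1067109*(-1145/1556825332) = -1221839805/1556825332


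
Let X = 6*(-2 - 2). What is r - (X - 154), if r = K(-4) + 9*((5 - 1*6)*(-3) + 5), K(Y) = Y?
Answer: 246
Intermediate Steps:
X = -24 (X = 6*(-4) = -24)
r = 68 (r = -4 + 9*((5 - 1*6)*(-3) + 5) = -4 + 9*((5 - 6)*(-3) + 5) = -4 + 9*(-1*(-3) + 5) = -4 + 9*(3 + 5) = -4 + 9*8 = -4 + 72 = 68)
r - (X - 154) = 68 - (-24 - 154) = 68 - 1*(-178) = 68 + 178 = 246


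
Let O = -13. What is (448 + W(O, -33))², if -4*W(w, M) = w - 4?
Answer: 3272481/16 ≈ 2.0453e+5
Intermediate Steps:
W(w, M) = 1 - w/4 (W(w, M) = -(w - 4)/4 = -(-4 + w)/4 = 1 - w/4)
(448 + W(O, -33))² = (448 + (1 - ¼*(-13)))² = (448 + (1 + 13/4))² = (448 + 17/4)² = (1809/4)² = 3272481/16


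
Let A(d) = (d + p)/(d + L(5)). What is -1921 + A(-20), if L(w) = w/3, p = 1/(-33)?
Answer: -1161544/605 ≈ -1919.9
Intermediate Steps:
p = -1/33 ≈ -0.030303
L(w) = w/3 (L(w) = w*(⅓) = w/3)
A(d) = (-1/33 + d)/(5/3 + d) (A(d) = (d - 1/33)/(d + (⅓)*5) = (-1/33 + d)/(d + 5/3) = (-1/33 + d)/(5/3 + d))
-1921 + A(-20) = -1921 + (-1 + 33*(-20))/(11*(5 + 3*(-20))) = -1921 + (-1 - 660)/(11*(5 - 60)) = -1921 + (1/11)*(-661)/(-55) = -1921 + (1/11)*(-1/55)*(-661) = -1921 + 661/605 = -1161544/605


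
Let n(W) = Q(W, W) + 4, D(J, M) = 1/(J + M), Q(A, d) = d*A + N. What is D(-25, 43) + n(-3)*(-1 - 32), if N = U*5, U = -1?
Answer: -4751/18 ≈ -263.94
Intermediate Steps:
N = -5 (N = -1*5 = -5)
Q(A, d) = -5 + A*d (Q(A, d) = d*A - 5 = A*d - 5 = -5 + A*d)
n(W) = -1 + W² (n(W) = (-5 + W*W) + 4 = (-5 + W²) + 4 = -1 + W²)
D(-25, 43) + n(-3)*(-1 - 32) = 1/(-25 + 43) + (-1 + (-3)²)*(-1 - 32) = 1/18 + (-1 + 9)*(-33) = 1/18 + 8*(-33) = 1/18 - 264 = -4751/18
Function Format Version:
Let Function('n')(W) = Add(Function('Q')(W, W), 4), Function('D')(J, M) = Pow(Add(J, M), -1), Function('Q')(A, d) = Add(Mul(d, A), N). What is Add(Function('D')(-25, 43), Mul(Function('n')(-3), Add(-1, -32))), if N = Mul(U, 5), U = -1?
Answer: Rational(-4751, 18) ≈ -263.94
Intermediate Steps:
N = -5 (N = Mul(-1, 5) = -5)
Function('Q')(A, d) = Add(-5, Mul(A, d)) (Function('Q')(A, d) = Add(Mul(d, A), -5) = Add(Mul(A, d), -5) = Add(-5, Mul(A, d)))
Function('n')(W) = Add(-1, Pow(W, 2)) (Function('n')(W) = Add(Add(-5, Mul(W, W)), 4) = Add(Add(-5, Pow(W, 2)), 4) = Add(-1, Pow(W, 2)))
Add(Function('D')(-25, 43), Mul(Function('n')(-3), Add(-1, -32))) = Add(Pow(Add(-25, 43), -1), Mul(Add(-1, Pow(-3, 2)), Add(-1, -32))) = Add(Pow(18, -1), Mul(Add(-1, 9), -33)) = Add(Rational(1, 18), Mul(8, -33)) = Add(Rational(1, 18), -264) = Rational(-4751, 18)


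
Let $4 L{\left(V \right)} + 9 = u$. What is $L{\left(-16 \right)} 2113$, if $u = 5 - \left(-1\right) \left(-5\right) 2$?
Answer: $- \frac{14791}{2} \approx -7395.5$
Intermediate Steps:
$u = -5$ ($u = 5 - 5 \cdot 2 = 5 - 10 = -5$)
$L{\left(V \right)} = - \frac{7}{2}$ ($L{\left(V \right)} = - \frac{9}{4} + \frac{1}{4} \left(-5\right) = - \frac{9}{4} - \frac{5}{4} = - \frac{7}{2}$)
$L{\left(-16 \right)} 2113 = \left(- \frac{7}{2}\right) 2113 = - \frac{14791}{2}$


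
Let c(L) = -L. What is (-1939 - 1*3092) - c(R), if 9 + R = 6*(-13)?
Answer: -5118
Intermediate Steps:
R = -87 (R = -9 + 6*(-13) = -9 - 78 = -87)
(-1939 - 1*3092) - c(R) = (-1939 - 1*3092) - (-1)*(-87) = (-1939 - 3092) - 1*87 = -5031 - 87 = -5118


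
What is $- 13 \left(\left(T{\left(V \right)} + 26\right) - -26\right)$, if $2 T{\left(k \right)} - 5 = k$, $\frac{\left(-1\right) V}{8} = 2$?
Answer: $- \frac{1209}{2} \approx -604.5$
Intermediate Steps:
$V = -16$ ($V = \left(-8\right) 2 = -16$)
$T{\left(k \right)} = \frac{5}{2} + \frac{k}{2}$
$- 13 \left(\left(T{\left(V \right)} + 26\right) - -26\right) = - 13 \left(\left(\left(\frac{5}{2} + \frac{1}{2} \left(-16\right)\right) + 26\right) - -26\right) = - 13 \left(\left(\left(\frac{5}{2} - 8\right) + 26\right) + 26\right) = - 13 \left(\left(- \frac{11}{2} + 26\right) + 26\right) = - 13 \left(\frac{41}{2} + 26\right) = \left(-13\right) \frac{93}{2} = - \frac{1209}{2}$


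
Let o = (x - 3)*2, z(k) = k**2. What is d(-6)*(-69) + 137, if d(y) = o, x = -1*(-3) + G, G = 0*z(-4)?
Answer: 137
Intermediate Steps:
G = 0 (G = 0*(-4)**2 = 0*16 = 0)
x = 3 (x = -1*(-3) + 0 = 3 + 0 = 3)
o = 0 (o = (3 - 3)*2 = 0*2 = 0)
d(y) = 0
d(-6)*(-69) + 137 = 0*(-69) + 137 = 0 + 137 = 137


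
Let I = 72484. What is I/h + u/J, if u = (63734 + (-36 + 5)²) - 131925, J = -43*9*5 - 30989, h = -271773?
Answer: 7942417787/4473927126 ≈ 1.7753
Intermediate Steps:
J = -32924 (J = -387*5 - 30989 = -1935 - 30989 = -32924)
u = -67230 (u = (63734 + (-31)²) - 131925 = (63734 + 961) - 131925 = 64695 - 131925 = -67230)
I/h + u/J = 72484/(-271773) - 67230/(-32924) = 72484*(-1/271773) - 67230*(-1/32924) = -72484/271773 + 33615/16462 = 7942417787/4473927126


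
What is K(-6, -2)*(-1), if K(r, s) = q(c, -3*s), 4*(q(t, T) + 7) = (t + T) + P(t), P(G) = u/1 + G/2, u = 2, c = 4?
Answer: 7/2 ≈ 3.5000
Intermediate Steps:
P(G) = 2 + G/2 (P(G) = 2/1 + G/2 = 2*1 + G*(½) = 2 + G/2)
q(t, T) = -13/2 + T/4 + 3*t/8 (q(t, T) = -7 + ((t + T) + (2 + t/2))/4 = -7 + ((T + t) + (2 + t/2))/4 = -7 + (2 + T + 3*t/2)/4 = -7 + (½ + T/4 + 3*t/8) = -13/2 + T/4 + 3*t/8)
K(r, s) = -5 - 3*s/4 (K(r, s) = -13/2 + (-3*s)/4 + (3/8)*4 = -13/2 - 3*s/4 + 3/2 = -5 - 3*s/4)
K(-6, -2)*(-1) = (-5 - ¾*(-2))*(-1) = (-5 + 3/2)*(-1) = -7/2*(-1) = 7/2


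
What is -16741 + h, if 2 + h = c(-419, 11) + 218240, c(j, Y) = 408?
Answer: 201905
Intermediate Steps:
h = 218646 (h = -2 + (408 + 218240) = -2 + 218648 = 218646)
-16741 + h = -16741 + 218646 = 201905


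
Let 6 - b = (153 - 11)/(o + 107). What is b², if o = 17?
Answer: 90601/3844 ≈ 23.569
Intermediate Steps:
b = 301/62 (b = 6 - (153 - 11)/(17 + 107) = 6 - 142/124 = 6 - 1*71/62 = 6 - 71/62 = 301/62 ≈ 4.8548)
b² = (301/62)² = 90601/3844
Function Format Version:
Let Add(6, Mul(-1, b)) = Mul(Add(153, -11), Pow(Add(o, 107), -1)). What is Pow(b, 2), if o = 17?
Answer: Rational(90601, 3844) ≈ 23.569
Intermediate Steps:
b = Rational(301, 62) (b = Add(6, Mul(-1, Mul(Add(153, -11), Pow(Add(17, 107), -1)))) = Add(6, Mul(-1, Mul(142, Pow(124, -1)))) = Add(6, Mul(-1, Mul(142, Rational(1, 124)))) = Add(6, Mul(-1, Rational(71, 62))) = Add(6, Rational(-71, 62)) = Rational(301, 62) ≈ 4.8548)
Pow(b, 2) = Pow(Rational(301, 62), 2) = Rational(90601, 3844)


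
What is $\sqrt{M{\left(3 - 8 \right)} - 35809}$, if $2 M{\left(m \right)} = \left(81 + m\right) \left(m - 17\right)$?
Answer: $i \sqrt{36645} \approx 191.43 i$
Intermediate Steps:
$M{\left(m \right)} = \frac{\left(-17 + m\right) \left(81 + m\right)}{2}$ ($M{\left(m \right)} = \frac{\left(81 + m\right) \left(m - 17\right)}{2} = \frac{\left(81 + m\right) \left(-17 + m\right)}{2} = \frac{\left(-17 + m\right) \left(81 + m\right)}{2}$)
$\sqrt{M{\left(3 - 8 \right)} - 35809} = \sqrt{\left(- \frac{1377}{2} + \frac{\left(3 - 8\right)^{2}}{2} + 32 \left(3 - 8\right)\right) - 35809} = \sqrt{\left(- \frac{1377}{2} + \frac{\left(-5\right)^{2}}{2} + 32 \left(-5\right)\right) - 35809} = \sqrt{\left(- \frac{1377}{2} + \frac{1}{2} \cdot 25 - 160\right) - 35809} = \sqrt{\left(- \frac{1377}{2} + \frac{25}{2} - 160\right) - 35809} = \sqrt{-836 - 35809} = \sqrt{-36645} = i \sqrt{36645}$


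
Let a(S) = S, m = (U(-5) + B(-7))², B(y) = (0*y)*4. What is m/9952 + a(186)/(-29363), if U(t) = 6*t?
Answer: 6143907/73055144 ≈ 0.084100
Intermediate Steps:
B(y) = 0 (B(y) = 0*4 = 0)
m = 900 (m = (6*(-5) + 0)² = (-30 + 0)² = (-30)² = 900)
m/9952 + a(186)/(-29363) = 900/9952 + 186/(-29363) = 900*(1/9952) + 186*(-1/29363) = 225/2488 - 186/29363 = 6143907/73055144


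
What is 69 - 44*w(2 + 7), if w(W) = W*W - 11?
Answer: -3011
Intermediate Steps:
w(W) = -11 + W**2 (w(W) = W**2 - 11 = -11 + W**2)
69 - 44*w(2 + 7) = 69 - 44*(-11 + (2 + 7)**2) = 69 - 44*(-11 + 9**2) = 69 - 44*(-11 + 81) = 69 - 44*70 = 69 - 3080 = -3011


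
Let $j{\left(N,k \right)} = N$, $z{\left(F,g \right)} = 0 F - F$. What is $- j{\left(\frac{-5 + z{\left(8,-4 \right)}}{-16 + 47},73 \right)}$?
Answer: $\frac{13}{31} \approx 0.41935$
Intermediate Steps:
$z{\left(F,g \right)} = - F$ ($z{\left(F,g \right)} = 0 - F = - F$)
$- j{\left(\frac{-5 + z{\left(8,-4 \right)}}{-16 + 47},73 \right)} = - \frac{-5 - 8}{-16 + 47} = - \frac{-5 - 8}{31} = - \frac{-13}{31} = \left(-1\right) \left(- \frac{13}{31}\right) = \frac{13}{31}$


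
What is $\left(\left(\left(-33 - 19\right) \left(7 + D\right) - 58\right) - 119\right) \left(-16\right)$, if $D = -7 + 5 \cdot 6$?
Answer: $27792$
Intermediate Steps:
$D = 23$ ($D = -7 + 30 = 23$)
$\left(\left(\left(-33 - 19\right) \left(7 + D\right) - 58\right) - 119\right) \left(-16\right) = \left(\left(\left(-33 - 19\right) \left(7 + 23\right) - 58\right) - 119\right) \left(-16\right) = \left(\left(\left(-52\right) 30 - 58\right) - 119\right) \left(-16\right) = \left(\left(-1560 - 58\right) - 119\right) \left(-16\right) = \left(-1618 - 119\right) \left(-16\right) = \left(-1737\right) \left(-16\right) = 27792$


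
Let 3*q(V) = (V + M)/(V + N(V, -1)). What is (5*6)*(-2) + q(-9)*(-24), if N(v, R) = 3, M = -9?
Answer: -84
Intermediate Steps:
q(V) = (-9 + V)/(3*(3 + V)) (q(V) = ((V - 9)/(V + 3))/3 = ((-9 + V)/(3 + V))/3 = (-9 + V)/(3*(3 + V)))
(5*6)*(-2) + q(-9)*(-24) = (5*6)*(-2) + ((-9 - 9)/(3*(3 - 9)))*(-24) = 30*(-2) + ((⅓)*(-18)/(-6))*(-24) = -60 + ((⅓)*(-⅙)*(-18))*(-24) = -60 + 1*(-24) = -60 - 24 = -84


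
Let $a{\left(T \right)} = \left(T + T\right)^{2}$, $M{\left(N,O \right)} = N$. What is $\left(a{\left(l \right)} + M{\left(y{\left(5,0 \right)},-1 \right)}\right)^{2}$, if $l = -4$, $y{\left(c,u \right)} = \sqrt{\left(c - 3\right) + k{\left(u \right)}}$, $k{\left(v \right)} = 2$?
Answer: $4356$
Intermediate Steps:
$y{\left(c,u \right)} = \sqrt{-1 + c}$ ($y{\left(c,u \right)} = \sqrt{\left(c - 3\right) + 2} = \sqrt{\left(-3 + c\right) + 2} = \sqrt{-1 + c}$)
$a{\left(T \right)} = 4 T^{2}$ ($a{\left(T \right)} = \left(2 T\right)^{2} = 4 T^{2}$)
$\left(a{\left(l \right)} + M{\left(y{\left(5,0 \right)},-1 \right)}\right)^{2} = \left(4 \left(-4\right)^{2} + \sqrt{-1 + 5}\right)^{2} = \left(4 \cdot 16 + \sqrt{4}\right)^{2} = \left(64 + 2\right)^{2} = 66^{2} = 4356$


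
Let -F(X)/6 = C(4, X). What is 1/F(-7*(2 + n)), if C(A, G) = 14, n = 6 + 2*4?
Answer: -1/84 ≈ -0.011905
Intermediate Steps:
n = 14 (n = 6 + 8 = 14)
F(X) = -84 (F(X) = -6*14 = -84)
1/F(-7*(2 + n)) = 1/(-84) = -1/84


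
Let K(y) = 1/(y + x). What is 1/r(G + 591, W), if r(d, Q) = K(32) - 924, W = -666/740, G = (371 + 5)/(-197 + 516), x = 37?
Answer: -69/63755 ≈ -0.0010823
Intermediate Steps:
G = 376/319 ≈ 1.1787
W = -9/10 (W = -666*1/740 = -9/10 ≈ -0.90000)
K(y) = 1/(37 + y) (K(y) = 1/(y + 37) = 1/(37 + y))
r(d, Q) = -63755/69 (r(d, Q) = 1/(37 + 32) - 924 = 1/69 - 924 = -63755/69)
1/r(G + 591, W) = 1/(-63755/69) = -69/63755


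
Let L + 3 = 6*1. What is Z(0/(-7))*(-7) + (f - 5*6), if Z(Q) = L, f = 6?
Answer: -45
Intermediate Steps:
L = 3 (L = -3 + 6*1 = -3 + 6 = 3)
Z(Q) = 3
Z(0/(-7))*(-7) + (f - 5*6) = 3*(-7) + (6 - 5*6) = -21 + (6 - 30) = -21 - 24 = -45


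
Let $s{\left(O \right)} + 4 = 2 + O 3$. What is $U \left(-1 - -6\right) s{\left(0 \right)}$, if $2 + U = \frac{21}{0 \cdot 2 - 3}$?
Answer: $90$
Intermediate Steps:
$s{\left(O \right)} = -2 + 3 O$ ($s{\left(O \right)} = -4 + \left(2 + O 3\right) = -4 + \left(2 + 3 O\right) = -2 + 3 O$)
$U = -9$ ($U = -2 + \frac{21}{0 \cdot 2 - 3} = -2 + \frac{21}{0 - 3} = -2 + \frac{21}{-3} = -2 + 21 \left(- \frac{1}{3}\right) = -2 - 7 = -9$)
$U \left(-1 - -6\right) s{\left(0 \right)} = - 9 \left(-1 - -6\right) \left(-2 + 3 \cdot 0\right) = - 9 \left(-1 + 6\right) \left(-2 + 0\right) = \left(-9\right) 5 \left(-2\right) = \left(-45\right) \left(-2\right) = 90$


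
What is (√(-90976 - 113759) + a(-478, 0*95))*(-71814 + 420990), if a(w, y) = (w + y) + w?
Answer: -333812256 + 349176*I*√204735 ≈ -3.3381e+8 + 1.5799e+8*I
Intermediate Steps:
a(w, y) = y + 2*w
(√(-90976 - 113759) + a(-478, 0*95))*(-71814 + 420990) = (√(-90976 - 113759) + (0*95 + 2*(-478)))*(-71814 + 420990) = (√(-204735) + (0 - 956))*349176 = (I*√204735 - 956)*349176 = (-956 + I*√204735)*349176 = -333812256 + 349176*I*√204735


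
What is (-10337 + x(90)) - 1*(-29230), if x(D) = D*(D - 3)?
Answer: 26723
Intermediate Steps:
x(D) = D*(-3 + D)
(-10337 + x(90)) - 1*(-29230) = (-10337 + 90*(-3 + 90)) - 1*(-29230) = (-10337 + 90*87) + 29230 = (-10337 + 7830) + 29230 = -2507 + 29230 = 26723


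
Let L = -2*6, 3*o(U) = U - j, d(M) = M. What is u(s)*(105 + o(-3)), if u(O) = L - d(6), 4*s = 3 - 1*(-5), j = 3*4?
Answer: -1800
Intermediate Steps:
j = 12
s = 2 (s = (3 - 1*(-5))/4 = (3 + 5)/4 = (1/4)*8 = 2)
o(U) = -4 + U/3 (o(U) = (U - 1*12)/3 = (U - 12)/3 = (-12 + U)/3 = -4 + U/3)
L = -12
u(O) = -18 (u(O) = -12 - 1*6 = -12 - 6 = -18)
u(s)*(105 + o(-3)) = -18*(105 + (-4 + (1/3)*(-3))) = -18*(105 + (-4 - 1)) = -18*(105 - 5) = -18*100 = -1800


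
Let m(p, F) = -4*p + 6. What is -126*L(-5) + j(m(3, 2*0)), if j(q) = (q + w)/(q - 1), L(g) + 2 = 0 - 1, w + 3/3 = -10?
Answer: 2663/7 ≈ 380.43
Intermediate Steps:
w = -11 (w = -1 - 10 = -11)
m(p, F) = 6 - 4*p
L(g) = -3 (L(g) = -2 + (0 - 1) = -2 - 1 = -3)
j(q) = (-11 + q)/(-1 + q) (j(q) = (q - 11)/(q - 1) = (-11 + q)/(-1 + q))
-126*L(-5) + j(m(3, 2*0)) = -126*(-3) + (-11 + (6 - 4*3))/(-1 + (6 - 4*3)) = 378 + (-11 + (6 - 12))/(-1 + (6 - 12)) = 378 + (-11 - 6)/(-1 - 6) = 378 - 17/(-7) = 378 - 1/7*(-17) = 378 + 17/7 = 2663/7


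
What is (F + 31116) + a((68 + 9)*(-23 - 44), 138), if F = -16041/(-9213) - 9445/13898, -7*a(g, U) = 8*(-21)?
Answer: 1329124111131/42680758 ≈ 31141.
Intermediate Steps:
a(g, U) = 24 (a(g, U) = -8*(-21)/7 = -1/7*(-168) = 24)
F = 45307011/42680758 (F = -16041*(-1/9213) - 9445*1/13898 = 5347/3071 - 9445/13898 = 45307011/42680758 ≈ 1.0615)
(F + 31116) + a((68 + 9)*(-23 - 44), 138) = (45307011/42680758 + 31116) + 24 = 1328099772939/42680758 + 24 = 1329124111131/42680758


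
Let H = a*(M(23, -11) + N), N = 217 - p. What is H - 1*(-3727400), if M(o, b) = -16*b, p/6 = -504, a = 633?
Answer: 5890361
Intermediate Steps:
p = -3024 (p = 6*(-504) = -3024)
N = 3241 (N = 217 - 1*(-3024) = 217 + 3024 = 3241)
H = 2162961 (H = 633*(-16*(-11) + 3241) = 633*(176 + 3241) = 633*3417 = 2162961)
H - 1*(-3727400) = 2162961 - 1*(-3727400) = 2162961 + 3727400 = 5890361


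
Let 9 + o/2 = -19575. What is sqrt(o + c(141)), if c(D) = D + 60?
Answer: I*sqrt(38967) ≈ 197.4*I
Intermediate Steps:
o = -39168 (o = -18 + 2*(-19575) = -18 - 39150 = -39168)
c(D) = 60 + D
sqrt(o + c(141)) = sqrt(-39168 + (60 + 141)) = sqrt(-39168 + 201) = sqrt(-38967) = I*sqrt(38967)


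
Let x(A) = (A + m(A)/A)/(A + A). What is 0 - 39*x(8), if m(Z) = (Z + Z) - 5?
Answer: -2925/128 ≈ -22.852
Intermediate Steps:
m(Z) = -5 + 2*Z (m(Z) = 2*Z - 5 = -5 + 2*Z)
x(A) = (A + (-5 + 2*A)/A)/(2*A) (x(A) = (A + (-5 + 2*A)/A)/(A + A) = (A + (-5 + 2*A)/A)/((2*A)) = (A + (-5 + 2*A)/A)*(1/(2*A)) = (A + (-5 + 2*A)/A)/(2*A))
0 - 39*x(8) = 0 - 39*(-5 + 8² + 2*8)/(2*8²) = 0 - 39*(-5 + 64 + 16)/(2*64) = 0 - 39*75/(2*64) = 0 - 39*75/128 = 0 - 2925/128 = -2925/128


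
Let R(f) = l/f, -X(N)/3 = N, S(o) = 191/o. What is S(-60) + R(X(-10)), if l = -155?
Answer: -167/20 ≈ -8.3500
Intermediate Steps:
X(N) = -3*N
R(f) = -155/f
S(-60) + R(X(-10)) = 191/(-60) - 155/((-3*(-10))) = 191*(-1/60) - 155/30 = -191/60 - 155*1/30 = -191/60 - 31/6 = -167/20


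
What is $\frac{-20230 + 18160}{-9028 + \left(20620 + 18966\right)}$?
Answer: $- \frac{345}{5093} \approx -0.06774$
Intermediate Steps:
$\frac{-20230 + 18160}{-9028 + \left(20620 + 18966\right)} = - \frac{2070}{-9028 + 39586} = - \frac{2070}{30558} = \left(-2070\right) \frac{1}{30558} = - \frac{345}{5093}$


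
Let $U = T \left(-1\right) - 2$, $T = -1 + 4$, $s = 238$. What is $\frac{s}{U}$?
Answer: $- \frac{238}{5} \approx -47.6$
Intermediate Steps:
$T = 3$
$U = -5$ ($U = 3 \left(-1\right) - 2 = -3 - 2 = -5$)
$\frac{s}{U} = \frac{238}{-5} = 238 \left(- \frac{1}{5}\right) = - \frac{238}{5}$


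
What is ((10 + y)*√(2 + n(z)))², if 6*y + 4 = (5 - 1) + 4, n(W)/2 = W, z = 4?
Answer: 10240/9 ≈ 1137.8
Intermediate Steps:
n(W) = 2*W
y = ⅔ (y = -⅔ + ((5 - 1) + 4)/6 = -⅔ + (4 + 4)/6 = -⅔ + (⅙)*8 = -⅔ + 4/3 = ⅔ ≈ 0.66667)
((10 + y)*√(2 + n(z)))² = ((10 + ⅔)*√(2 + 2*4))² = (32*√(2 + 8)/3)² = (32*√10/3)² = 10240/9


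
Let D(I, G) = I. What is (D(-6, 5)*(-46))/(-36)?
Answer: -23/3 ≈ -7.6667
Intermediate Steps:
(D(-6, 5)*(-46))/(-36) = -6*(-46)/(-36) = 276*(-1/36) = -23/3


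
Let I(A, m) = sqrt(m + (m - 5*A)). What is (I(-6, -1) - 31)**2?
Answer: 989 - 124*sqrt(7) ≈ 660.93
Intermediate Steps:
I(A, m) = sqrt(-5*A + 2*m)
(I(-6, -1) - 31)**2 = (sqrt(-5*(-6) + 2*(-1)) - 31)**2 = (sqrt(30 - 2) - 31)**2 = (sqrt(28) - 31)**2 = (2*sqrt(7) - 31)**2 = (-31 + 2*sqrt(7))**2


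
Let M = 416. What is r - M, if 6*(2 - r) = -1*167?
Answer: -2317/6 ≈ -386.17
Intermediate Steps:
r = 179/6 (r = 2 - (-1)*167/6 = 2 - ⅙*(-167) = 2 + 167/6 = 179/6 ≈ 29.833)
r - M = 179/6 - 1*416 = 179/6 - 416 = -2317/6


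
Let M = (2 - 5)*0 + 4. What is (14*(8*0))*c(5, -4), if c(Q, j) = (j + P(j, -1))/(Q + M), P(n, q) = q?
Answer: 0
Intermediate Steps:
M = 4 (M = -3*0 + 4 = 0 + 4 = 4)
c(Q, j) = (-1 + j)/(4 + Q) (c(Q, j) = (j - 1)/(Q + 4) = (-1 + j)/(4 + Q))
(14*(8*0))*c(5, -4) = (14*(8*0))*((-1 - 4)/(4 + 5)) = (14*0)*(-5/9) = 0*((⅑)*(-5)) = 0*(-5/9) = 0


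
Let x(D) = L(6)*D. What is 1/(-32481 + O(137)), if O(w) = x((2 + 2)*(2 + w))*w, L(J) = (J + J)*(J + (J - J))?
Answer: 1/5451903 ≈ 1.8342e-7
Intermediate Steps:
L(J) = 2*J**2 (L(J) = (2*J)*(J + 0) = (2*J)*J = 2*J**2)
x(D) = 72*D (x(D) = (2*6**2)*D = (2*36)*D = 72*D)
O(w) = w*(576 + 288*w) (O(w) = (72*((2 + 2)*(2 + w)))*w = (72*(4*(2 + w)))*w = (72*(8 + 4*w))*w = (576 + 288*w)*w = w*(576 + 288*w))
1/(-32481 + O(137)) = 1/(-32481 + 288*137*(2 + 137)) = 1/(-32481 + 288*137*139) = 1/(-32481 + 5484384) = 1/5451903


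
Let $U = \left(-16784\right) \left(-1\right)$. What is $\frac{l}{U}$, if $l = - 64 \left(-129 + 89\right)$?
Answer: $\frac{160}{1049} \approx 0.15253$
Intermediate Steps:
$U = 16784$
$l = 2560$ ($l = \left(-64\right) \left(-40\right) = 2560$)
$\frac{l}{U} = \frac{2560}{16784} = 2560 \cdot \frac{1}{16784} = \frac{160}{1049}$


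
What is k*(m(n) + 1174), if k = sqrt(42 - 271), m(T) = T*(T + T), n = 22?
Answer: 2142*I*sqrt(229) ≈ 32414.0*I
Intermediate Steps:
m(T) = 2*T**2 (m(T) = T*(2*T) = 2*T**2)
k = I*sqrt(229) (k = sqrt(-229) = I*sqrt(229) ≈ 15.133*I)
k*(m(n) + 1174) = (I*sqrt(229))*(2*22**2 + 1174) = (I*sqrt(229))*(2*484 + 1174) = (I*sqrt(229))*(968 + 1174) = (I*sqrt(229))*2142 = 2142*I*sqrt(229)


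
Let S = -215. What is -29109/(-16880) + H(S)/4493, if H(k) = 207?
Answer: 134280897/75841840 ≈ 1.7705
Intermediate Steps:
-29109/(-16880) + H(S)/4493 = -29109/(-16880) + 207/4493 = -29109*(-1/16880) + 207*(1/4493) = 29109/16880 + 207/4493 = 134280897/75841840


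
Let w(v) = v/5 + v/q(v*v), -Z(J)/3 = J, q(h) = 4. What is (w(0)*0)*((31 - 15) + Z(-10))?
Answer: 0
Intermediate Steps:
Z(J) = -3*J
w(v) = 9*v/20 (w(v) = v/5 + v/4 = 9*v/20)
(w(0)*0)*((31 - 15) + Z(-10)) = (((9/20)*0)*0)*((31 - 15) - 3*(-10)) = (0*0)*(16 + 30) = 0*46 = 0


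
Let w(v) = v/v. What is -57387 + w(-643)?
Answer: -57386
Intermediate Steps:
w(v) = 1
-57387 + w(-643) = -57387 + 1 = -57386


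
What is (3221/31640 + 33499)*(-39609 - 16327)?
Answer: -7410901774352/3955 ≈ -1.8738e+9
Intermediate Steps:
(3221/31640 + 33499)*(-39609 - 16327) = (3221*(1/31640) + 33499)*(-55936) = (3221/31640 + 33499)*(-55936) = (1059911581/31640)*(-55936) = -7410901774352/3955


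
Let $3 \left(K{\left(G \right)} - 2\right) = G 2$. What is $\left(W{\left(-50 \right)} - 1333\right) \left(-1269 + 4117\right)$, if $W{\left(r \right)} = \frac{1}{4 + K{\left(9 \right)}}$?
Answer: $- \frac{11388440}{3} \approx -3.7961 \cdot 10^{6}$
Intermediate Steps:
$K{\left(G \right)} = 2 + \frac{2 G}{3}$ ($K{\left(G \right)} = 2 + \frac{G 2}{3} = 2 + \frac{2 G}{3}$)
$W{\left(r \right)} = \frac{1}{12}$ ($W{\left(r \right)} = \frac{1}{4 + \left(2 + \frac{2}{3} \cdot 9\right)} = \frac{1}{4 + \left(2 + 6\right)} = \frac{1}{4 + 8} = \frac{1}{12}$)
$\left(W{\left(-50 \right)} - 1333\right) \left(-1269 + 4117\right) = \left(\frac{1}{12} - 1333\right) \left(-1269 + 4117\right) = \left(- \frac{15995}{12}\right) 2848 = - \frac{11388440}{3}$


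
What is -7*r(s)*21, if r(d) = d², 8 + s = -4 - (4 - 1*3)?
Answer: -24843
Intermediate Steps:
s = -13 (s = -8 + (-4 - (4 - 1*3)) = -8 + (-4 - (4 - 3)) = -8 + (-4 - 1*1) = -8 + (-4 - 1) = -8 - 5 = -13)
-7*r(s)*21 = -7*(-13)²*21 = -7*169*21 = -1183*21 = -24843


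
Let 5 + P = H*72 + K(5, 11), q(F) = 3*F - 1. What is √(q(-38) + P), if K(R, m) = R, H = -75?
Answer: I*√5515 ≈ 74.263*I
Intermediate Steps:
q(F) = -1 + 3*F
P = -5400 (P = -5 + (-75*72 + 5) = -5 + (-5400 + 5) = -5 - 5395 = -5400)
√(q(-38) + P) = √((-1 + 3*(-38)) - 5400) = √((-1 - 114) - 5400) = √(-115 - 5400) = √(-5515) = I*√5515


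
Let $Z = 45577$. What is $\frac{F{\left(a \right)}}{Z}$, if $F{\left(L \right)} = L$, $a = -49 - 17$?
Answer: $- \frac{66}{45577} \approx -0.0014481$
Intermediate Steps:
$a = -66$ ($a = -49 - 17 = -66$)
$\frac{F{\left(a \right)}}{Z} = - \frac{66}{45577}$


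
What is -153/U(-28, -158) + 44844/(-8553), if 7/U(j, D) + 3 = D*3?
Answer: 207964195/19957 ≈ 10421.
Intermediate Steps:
U(j, D) = 7/(-3 + 3*D) (U(j, D) = 7/(-3 + D*3) = 7/(-3 + 3*D))
-153/U(-28, -158) + 44844/(-8553) = -153/(7/(3*(-1 - 158))) + 44844/(-8553) = -153/((7/3)/(-159)) + 44844*(-1/8553) = -153/((7/3)*(-1/159)) - 14948/2851 = -153/(-7/477) - 14948/2851 = -153*(-477/7) - 14948/2851 = 72981/7 - 14948/2851 = 207964195/19957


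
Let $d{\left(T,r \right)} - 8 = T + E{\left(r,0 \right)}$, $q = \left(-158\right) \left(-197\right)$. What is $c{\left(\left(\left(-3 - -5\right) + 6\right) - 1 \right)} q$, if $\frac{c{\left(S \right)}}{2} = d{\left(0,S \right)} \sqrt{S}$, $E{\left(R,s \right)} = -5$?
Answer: $186756 \sqrt{7} \approx 4.9411 \cdot 10^{5}$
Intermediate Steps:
$q = 31126$
$d{\left(T,r \right)} = 3 + T$ ($d{\left(T,r \right)} = 8 + \left(T - 5\right) = 8 + \left(-5 + T\right) = 3 + T$)
$c{\left(S \right)} = 6 \sqrt{S}$ ($c{\left(S \right)} = 2 \left(3 + 0\right) \sqrt{S} = 2 \cdot 3 \sqrt{S} = 6 \sqrt{S}$)
$c{\left(\left(\left(-3 - -5\right) + 6\right) - 1 \right)} q = 6 \sqrt{\left(\left(-3 - -5\right) + 6\right) - 1} \cdot 31126 = 6 \sqrt{\left(\left(-3 + 5\right) + 6\right) - 1} \cdot 31126 = 6 \sqrt{\left(2 + 6\right) - 1} \cdot 31126 = 6 \sqrt{8 - 1} \cdot 31126 = 6 \sqrt{7} \cdot 31126 = 186756 \sqrt{7}$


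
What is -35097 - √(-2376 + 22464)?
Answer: -35097 - 18*√62 ≈ -35239.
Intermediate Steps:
-35097 - √(-2376 + 22464) = -35097 - √20088 = -35097 - 18*√62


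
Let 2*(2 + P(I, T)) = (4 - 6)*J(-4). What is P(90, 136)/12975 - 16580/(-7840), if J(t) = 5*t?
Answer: 3587777/1695400 ≈ 2.1162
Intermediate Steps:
P(I, T) = 18 (P(I, T) = -2 + ((4 - 6)*(5*(-4)))/2 = -2 + (-2*(-20))/2 = -2 + (1/2)*40 = -2 + 20 = 18)
P(90, 136)/12975 - 16580/(-7840) = 18/12975 - 16580/(-7840) = 18*(1/12975) - 16580*(-1/7840) = 6/4325 + 829/392 = 3587777/1695400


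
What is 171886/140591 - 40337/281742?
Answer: 3886953295/3600944502 ≈ 1.0794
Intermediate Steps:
171886/140591 - 40337/281742 = 171886*(1/140591) - 40337*1/281742 = 15626/12781 - 40337/281742 = 3886953295/3600944502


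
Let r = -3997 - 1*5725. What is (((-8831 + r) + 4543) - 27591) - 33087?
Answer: -74688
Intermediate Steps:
r = -9722 (r = -3997 - 5725 = -9722)
(((-8831 + r) + 4543) - 27591) - 33087 = (((-8831 - 9722) + 4543) - 27591) - 33087 = ((-18553 + 4543) - 27591) - 33087 = (-14010 - 27591) - 33087 = -41601 - 33087 = -74688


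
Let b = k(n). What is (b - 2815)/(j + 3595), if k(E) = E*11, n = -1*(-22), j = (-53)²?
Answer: -2573/6404 ≈ -0.40178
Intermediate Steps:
j = 2809
n = 22
k(E) = 11*E
b = 242 (b = 11*22 = 242)
(b - 2815)/(j + 3595) = (242 - 2815)/(2809 + 3595) = -2573/6404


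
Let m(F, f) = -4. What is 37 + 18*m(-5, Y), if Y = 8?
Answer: -35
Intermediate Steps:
37 + 18*m(-5, Y) = 37 + 18*(-4) = 37 - 72 = -35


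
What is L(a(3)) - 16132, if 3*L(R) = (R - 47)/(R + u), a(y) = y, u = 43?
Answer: -1113130/69 ≈ -16132.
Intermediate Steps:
L(R) = (-47 + R)/(3*(43 + R)) (L(R) = ((R - 47)/(R + 43))/3 = ((-47 + R)/(43 + R))/3 = (-47 + R)/(3*(43 + R)))
L(a(3)) - 16132 = (-47 + 3)/(3*(43 + 3)) - 16132 = (1/3)*(-44)/46 - 16132 = (1/3)*(1/46)*(-44) - 16132 = -22/69 - 16132 = -1113130/69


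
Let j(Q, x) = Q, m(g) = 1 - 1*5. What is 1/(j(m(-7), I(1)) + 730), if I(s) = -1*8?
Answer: 1/726 ≈ 0.0013774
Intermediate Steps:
m(g) = -4 (m(g) = 1 - 5 = -4)
I(s) = -8
1/(j(m(-7), I(1)) + 730) = 1/(-4 + 730) = 1/726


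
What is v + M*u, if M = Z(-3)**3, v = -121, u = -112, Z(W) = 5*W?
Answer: 377879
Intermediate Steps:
M = -3375 (M = (5*(-3))**3 = (-15)**3 = -3375)
v + M*u = -121 - 3375*(-112) = -121 + 378000 = 377879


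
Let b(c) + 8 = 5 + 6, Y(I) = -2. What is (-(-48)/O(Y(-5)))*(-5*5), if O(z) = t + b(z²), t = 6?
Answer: -400/3 ≈ -133.33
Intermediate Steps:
b(c) = 3 (b(c) = -8 + (5 + 6) = -8 + 11 = 3)
O(z) = 9 (O(z) = 6 + 3 = 9)
(-(-48)/O(Y(-5)))*(-5*5) = (-(-48)/9)*(-5*5) = -(-48)/9*(-25) = -8*(-⅔)*(-25) = (16/3)*(-25) = -400/3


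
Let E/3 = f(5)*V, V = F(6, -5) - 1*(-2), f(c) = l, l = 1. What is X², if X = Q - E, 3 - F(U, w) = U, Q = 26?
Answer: 841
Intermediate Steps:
f(c) = 1
F(U, w) = 3 - U
V = -1 (V = (3 - 1*6) - 1*(-2) = (3 - 6) + 2 = -3 + 2 = -1)
E = -3 (E = 3*(1*(-1)) = 3*(-1) = -3)
X = 29 (X = 26 - 1*(-3) = 26 + 3 = 29)
X² = 29² = 841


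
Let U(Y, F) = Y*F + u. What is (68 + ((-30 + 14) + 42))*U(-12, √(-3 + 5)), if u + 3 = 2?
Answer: -94 - 1128*√2 ≈ -1689.2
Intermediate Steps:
u = -1 (u = -3 + 2 = -1)
U(Y, F) = -1 + F*Y (U(Y, F) = Y*F - 1 = F*Y - 1 = -1 + F*Y)
(68 + ((-30 + 14) + 42))*U(-12, √(-3 + 5)) = (68 + ((-30 + 14) + 42))*(-1 + √(-3 + 5)*(-12)) = (68 + (-16 + 42))*(-1 + √2*(-12)) = (68 + 26)*(-1 - 12*√2) = 94*(-1 - 12*√2) = -94 - 1128*√2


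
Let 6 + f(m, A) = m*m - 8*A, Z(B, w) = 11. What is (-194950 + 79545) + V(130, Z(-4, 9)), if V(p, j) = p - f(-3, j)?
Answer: -115190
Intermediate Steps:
f(m, A) = -6 + m² - 8*A (f(m, A) = -6 + (m*m - 8*A) = -6 + (m² - 8*A) = -6 + m² - 8*A)
V(p, j) = -3 + p + 8*j (V(p, j) = p - (-6 + (-3)² - 8*j) = p - (-6 + 9 - 8*j) = p - (3 - 8*j) = p + (-3 + 8*j) = -3 + p + 8*j)
(-194950 + 79545) + V(130, Z(-4, 9)) = (-194950 + 79545) + (-3 + 130 + 8*11) = -115405 + (-3 + 130 + 88) = -115405 + 215 = -115190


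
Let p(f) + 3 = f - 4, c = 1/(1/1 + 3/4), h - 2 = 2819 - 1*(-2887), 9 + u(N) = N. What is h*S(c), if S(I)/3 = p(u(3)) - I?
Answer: -1626780/7 ≈ -2.3240e+5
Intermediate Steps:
u(N) = -9 + N
h = 5708 (h = 2 + (2819 - 1*(-2887)) = 2 + (2819 + 2887) = 2 + 5706 = 5708)
c = 4/7 (c = 1/(1*1 + 3*(1/4)) = 1/(1 + 3/4) = 1/(7/4) = 4/7 ≈ 0.57143)
p(f) = -7 + f (p(f) = -3 + (f - 4) = -3 + (-4 + f) = -7 + f)
S(I) = -39 - 3*I (S(I) = 3*((-7 + (-9 + 3)) - I) = 3*((-7 - 6) - I) = 3*(-13 - I) = -39 - 3*I)
h*S(c) = 5708*(-39 - 3*4/7) = 5708*(-39 - 12/7) = 5708*(-285/7) = -1626780/7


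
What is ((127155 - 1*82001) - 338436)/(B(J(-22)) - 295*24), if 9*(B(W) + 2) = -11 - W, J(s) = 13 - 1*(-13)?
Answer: 2639538/63775 ≈ 41.388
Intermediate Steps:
J(s) = 26 (J(s) = 13 + 13 = 26)
B(W) = -29/9 - W/9 (B(W) = -2 + (-11 - W)/9 = -2 + (-11/9 - W/9) = -29/9 - W/9)
((127155 - 1*82001) - 338436)/(B(J(-22)) - 295*24) = ((127155 - 1*82001) - 338436)/((-29/9 - 1/9*26) - 295*24) = ((127155 - 82001) - 338436)/((-29/9 - 26/9) - 7080) = (45154 - 338436)/(-55/9 - 7080) = -293282/(-63775/9) = -293282*(-9/63775) = 2639538/63775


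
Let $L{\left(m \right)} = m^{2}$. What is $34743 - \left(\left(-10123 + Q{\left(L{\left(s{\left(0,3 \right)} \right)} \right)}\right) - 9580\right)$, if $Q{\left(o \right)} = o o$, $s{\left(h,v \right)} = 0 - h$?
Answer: $54446$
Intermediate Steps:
$s{\left(h,v \right)} = - h$
$Q{\left(o \right)} = o^{2}$
$34743 - \left(\left(-10123 + Q{\left(L{\left(s{\left(0,3 \right)} \right)} \right)}\right) - 9580\right) = 34743 - \left(\left(-10123 + \left(\left(\left(-1\right) 0\right)^{2}\right)^{2}\right) - 9580\right) = 34743 - \left(\left(-10123 + \left(0^{2}\right)^{2}\right) - 9580\right) = 34743 - \left(\left(-10123 + 0^{2}\right) - 9580\right) = 34743 - \left(\left(-10123 + 0\right) - 9580\right) = 34743 - \left(-10123 - 9580\right) = 34743 - -19703 = 34743 + 19703 = 54446$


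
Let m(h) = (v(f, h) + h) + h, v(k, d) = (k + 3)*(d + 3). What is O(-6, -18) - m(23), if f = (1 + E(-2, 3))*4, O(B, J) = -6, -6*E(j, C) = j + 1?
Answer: -754/3 ≈ -251.33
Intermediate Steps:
E(j, C) = -⅙ - j/6 (E(j, C) = -(j + 1)/6 = -(1 + j)/6 = -⅙ - j/6)
f = 14/3 (f = (1 + (-⅙ - ⅙*(-2)))*4 = (1 + (-⅙ + ⅓))*4 = (1 + ⅙)*4 = (7/6)*4 = 14/3 ≈ 4.6667)
v(k, d) = (3 + d)*(3 + k) (v(k, d) = (3 + k)*(3 + d) = (3 + d)*(3 + k))
m(h) = 23 + 29*h/3 (m(h) = ((9 + 3*h + 3*(14/3) + h*(14/3)) + h) + h = ((9 + 3*h + 14 + 14*h/3) + h) + h = ((23 + 23*h/3) + h) + h = (23 + 26*h/3) + h = 23 + 29*h/3)
O(-6, -18) - m(23) = -6 - (23 + (29/3)*23) = -6 - (23 + 667/3) = -6 - 1*736/3 = -6 - 736/3 = -754/3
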